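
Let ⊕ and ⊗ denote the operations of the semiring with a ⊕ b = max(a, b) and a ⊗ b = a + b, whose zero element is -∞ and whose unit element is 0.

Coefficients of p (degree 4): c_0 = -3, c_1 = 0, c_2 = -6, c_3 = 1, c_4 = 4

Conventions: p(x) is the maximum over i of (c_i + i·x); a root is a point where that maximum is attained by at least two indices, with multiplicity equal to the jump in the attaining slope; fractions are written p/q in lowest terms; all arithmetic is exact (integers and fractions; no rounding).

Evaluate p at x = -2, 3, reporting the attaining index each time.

p(-2) = max(-3+0·(-2)=-3, 0+1·(-2)=-2, -6+2·(-2)=-10, 1+3·(-2)=-5, 4+4·(-2)=-4) = -2 (attained by i=1)
p(3) = max(-3+0·3=-3, 0+1·3=3, -6+2·3=0, 1+3·3=10, 4+4·3=16) = 16 (attained by i=4)
Answer: p(-2) = -2; p(3) = 16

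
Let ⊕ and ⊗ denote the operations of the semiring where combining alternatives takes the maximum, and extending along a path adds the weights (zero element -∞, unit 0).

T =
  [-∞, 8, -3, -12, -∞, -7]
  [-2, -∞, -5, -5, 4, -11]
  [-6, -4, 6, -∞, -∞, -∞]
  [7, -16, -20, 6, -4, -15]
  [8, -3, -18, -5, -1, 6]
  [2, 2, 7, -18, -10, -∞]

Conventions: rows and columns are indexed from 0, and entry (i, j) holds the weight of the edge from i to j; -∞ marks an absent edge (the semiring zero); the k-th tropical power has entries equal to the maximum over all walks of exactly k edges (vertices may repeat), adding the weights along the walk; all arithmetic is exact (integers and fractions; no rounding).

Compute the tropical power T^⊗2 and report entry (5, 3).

T^⊗2:
  [6, -5, 3, 3, 12, -3]
  [12, 6, 1, 1, 3, 10]
  [0, 2, 12, -9, 0, -13]
  [13, 15, 4, 12, 2, 2]
  [8, 16, 13, 1, 1, 5]
  [1, 10, 13, -3, 6, -4]
Key observation: the optimum is the walk 5->1->3, with weight 2 + (-5) = -3.
Optimal value attained by: walk 5->1->3.
Answer: (T^⊗2)[5][3] = -3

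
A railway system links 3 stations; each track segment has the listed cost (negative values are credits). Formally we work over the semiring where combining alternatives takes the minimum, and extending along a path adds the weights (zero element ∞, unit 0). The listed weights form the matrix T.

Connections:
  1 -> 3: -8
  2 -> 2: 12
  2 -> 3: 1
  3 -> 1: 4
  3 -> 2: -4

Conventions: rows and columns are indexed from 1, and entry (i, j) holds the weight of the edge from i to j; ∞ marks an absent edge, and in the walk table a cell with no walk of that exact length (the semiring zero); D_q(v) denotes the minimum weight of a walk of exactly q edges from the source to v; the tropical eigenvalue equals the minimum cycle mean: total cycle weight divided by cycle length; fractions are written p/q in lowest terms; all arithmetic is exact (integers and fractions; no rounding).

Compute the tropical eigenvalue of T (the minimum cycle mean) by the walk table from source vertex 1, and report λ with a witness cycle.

q=0: [0, ∞, ∞]
q=1: [∞, ∞, -8]
q=2: [-4, -12, ∞]
q=3: [∞, 0, -12]
Optimal cycle mean attained by: cycle 1->3->1, total (-8) + 4, length 2.
Answer: λ = -2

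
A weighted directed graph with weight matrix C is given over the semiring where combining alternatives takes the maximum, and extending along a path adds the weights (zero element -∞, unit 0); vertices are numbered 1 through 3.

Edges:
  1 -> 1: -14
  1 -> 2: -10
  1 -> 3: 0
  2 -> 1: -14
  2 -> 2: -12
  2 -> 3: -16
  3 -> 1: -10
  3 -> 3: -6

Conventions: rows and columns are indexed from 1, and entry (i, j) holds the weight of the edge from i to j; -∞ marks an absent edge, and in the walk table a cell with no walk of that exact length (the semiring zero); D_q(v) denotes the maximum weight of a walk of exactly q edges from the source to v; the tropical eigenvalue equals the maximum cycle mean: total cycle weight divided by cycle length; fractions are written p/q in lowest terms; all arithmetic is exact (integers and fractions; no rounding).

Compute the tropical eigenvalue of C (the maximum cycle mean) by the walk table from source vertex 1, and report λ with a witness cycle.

q=0: [0, -∞, -∞]
q=1: [-14, -10, 0]
q=2: [-10, -22, -6]
q=3: [-16, -20, -10]
Optimal cycle mean attained by: cycle 1->3->1, total 0 + (-10), length 2.
Answer: λ = -5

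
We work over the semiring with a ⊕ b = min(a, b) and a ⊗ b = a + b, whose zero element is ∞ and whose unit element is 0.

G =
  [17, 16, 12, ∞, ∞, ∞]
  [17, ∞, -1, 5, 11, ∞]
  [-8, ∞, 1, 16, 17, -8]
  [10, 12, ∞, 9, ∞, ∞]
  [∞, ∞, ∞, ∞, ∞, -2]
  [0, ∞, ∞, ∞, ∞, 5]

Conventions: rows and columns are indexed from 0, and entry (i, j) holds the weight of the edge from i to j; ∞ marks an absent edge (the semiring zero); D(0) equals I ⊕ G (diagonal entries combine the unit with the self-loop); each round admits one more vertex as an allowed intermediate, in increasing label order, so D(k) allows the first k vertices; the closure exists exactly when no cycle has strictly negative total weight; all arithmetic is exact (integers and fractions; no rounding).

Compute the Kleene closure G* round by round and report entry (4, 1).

D(0):
  [0, 16, 12, ∞, ∞, ∞]
  [17, 0, -1, 5, 11, ∞]
  [-8, ∞, 0, 16, 17, -8]
  [10, 12, ∞, 0, ∞, ∞]
  [∞, ∞, ∞, ∞, 0, -2]
  [0, ∞, ∞, ∞, ∞, 0]
D(1):
  [0, 16, 12, ∞, ∞, ∞]
  [17, 0, -1, 5, 11, ∞]
  [-8, 8, 0, 16, 17, -8]
  [10, 12, 22, 0, ∞, ∞]
  [∞, ∞, ∞, ∞, 0, -2]
  [0, 16, 12, ∞, ∞, 0]
D(2):
  [0, 16, 12, 21, 27, ∞]
  [17, 0, -1, 5, 11, ∞]
  [-8, 8, 0, 13, 17, -8]
  [10, 12, 11, 0, 23, ∞]
  [∞, ∞, ∞, ∞, 0, -2]
  [0, 16, 12, 21, 27, 0]
D(3):
  [0, 16, 12, 21, 27, 4]
  [-9, 0, -1, 5, 11, -9]
  [-8, 8, 0, 13, 17, -8]
  [3, 12, 11, 0, 23, 3]
  [∞, ∞, ∞, ∞, 0, -2]
  [0, 16, 12, 21, 27, 0]
D(4):
  [0, 16, 12, 21, 27, 4]
  [-9, 0, -1, 5, 11, -9]
  [-8, 8, 0, 13, 17, -8]
  [3, 12, 11, 0, 23, 3]
  [∞, ∞, ∞, ∞, 0, -2]
  [0, 16, 12, 21, 27, 0]
D(5):
  [0, 16, 12, 21, 27, 4]
  [-9, 0, -1, 5, 11, -9]
  [-8, 8, 0, 13, 17, -8]
  [3, 12, 11, 0, 23, 3]
  [∞, ∞, ∞, ∞, 0, -2]
  [0, 16, 12, 21, 27, 0]
D(6):
  [0, 16, 12, 21, 27, 4]
  [-9, 0, -1, 5, 11, -9]
  [-8, 8, 0, 13, 17, -8]
  [3, 12, 11, 0, 23, 3]
  [-2, 14, 10, 19, 0, -2]
  [0, 16, 12, 21, 27, 0]
Answer: G*[4][1] = 14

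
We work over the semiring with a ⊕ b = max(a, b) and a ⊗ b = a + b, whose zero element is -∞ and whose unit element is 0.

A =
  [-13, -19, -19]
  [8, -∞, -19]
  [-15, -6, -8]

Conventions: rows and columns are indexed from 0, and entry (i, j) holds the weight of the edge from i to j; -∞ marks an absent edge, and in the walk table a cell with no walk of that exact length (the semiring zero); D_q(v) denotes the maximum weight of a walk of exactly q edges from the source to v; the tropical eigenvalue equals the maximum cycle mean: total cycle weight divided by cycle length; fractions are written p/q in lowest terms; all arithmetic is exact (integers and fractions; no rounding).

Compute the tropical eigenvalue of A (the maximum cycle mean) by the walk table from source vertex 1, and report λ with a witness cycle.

q=0: [-∞, 0, -∞]
q=1: [8, -∞, -19]
q=2: [-5, -11, -11]
q=3: [-3, -17, -19]
Optimal cycle mean attained by: cycle 0->1->0, total (-19) + 8, length 2.
Answer: λ = -11/2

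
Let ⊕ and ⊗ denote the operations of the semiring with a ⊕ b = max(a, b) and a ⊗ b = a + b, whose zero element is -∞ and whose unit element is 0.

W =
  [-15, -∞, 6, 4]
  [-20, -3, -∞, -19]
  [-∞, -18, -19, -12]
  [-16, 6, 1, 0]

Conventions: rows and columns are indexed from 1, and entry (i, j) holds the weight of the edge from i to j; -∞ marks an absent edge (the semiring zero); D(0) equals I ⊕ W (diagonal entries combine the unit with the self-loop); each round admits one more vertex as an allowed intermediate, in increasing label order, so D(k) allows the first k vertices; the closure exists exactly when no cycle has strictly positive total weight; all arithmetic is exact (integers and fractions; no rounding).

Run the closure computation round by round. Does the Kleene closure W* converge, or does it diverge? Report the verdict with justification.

D(0):
  [0, -∞, 6, 4]
  [-20, 0, -∞, -19]
  [-∞, -18, 0, -12]
  [-16, 6, 1, 0]
D(1):
  [0, -∞, 6, 4]
  [-20, 0, -14, -16]
  [-∞, -18, 0, -12]
  [-16, 6, 1, 0]
D(2):
  [0, -∞, 6, 4]
  [-20, 0, -14, -16]
  [-38, -18, 0, -12]
  [-14, 6, 1, 0]
D(3):
  [0, -12, 6, 4]
  [-20, 0, -14, -16]
  [-38, -18, 0, -12]
  [-14, 6, 1, 0]
D(4):
  [0, 10, 6, 4]
  [-20, 0, -14, -16]
  [-26, -6, 0, -12]
  [-14, 6, 1, 0]
Key observation: every diagonal entry stays at the unit through all rounds, so no improving cycle exists.
Answer: CONVERGES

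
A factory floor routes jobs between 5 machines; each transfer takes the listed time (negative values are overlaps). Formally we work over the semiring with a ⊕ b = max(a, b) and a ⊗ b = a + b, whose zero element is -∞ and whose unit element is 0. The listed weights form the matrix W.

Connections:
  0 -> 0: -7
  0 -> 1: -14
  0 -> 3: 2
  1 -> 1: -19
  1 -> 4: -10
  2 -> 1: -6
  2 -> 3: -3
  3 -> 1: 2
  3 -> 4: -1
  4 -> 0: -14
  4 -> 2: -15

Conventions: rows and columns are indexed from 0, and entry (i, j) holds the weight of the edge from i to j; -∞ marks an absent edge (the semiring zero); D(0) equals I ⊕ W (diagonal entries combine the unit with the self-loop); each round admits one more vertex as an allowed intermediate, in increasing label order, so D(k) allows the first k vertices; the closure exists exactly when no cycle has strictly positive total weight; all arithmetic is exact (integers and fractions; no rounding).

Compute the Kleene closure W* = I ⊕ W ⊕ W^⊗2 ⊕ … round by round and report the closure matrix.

D(0):
  [0, -14, -∞, 2, -∞]
  [-∞, 0, -∞, -∞, -10]
  [-∞, -6, 0, -3, -∞]
  [-∞, 2, -∞, 0, -1]
  [-14, -∞, -15, -∞, 0]
D(1):
  [0, -14, -∞, 2, -∞]
  [-∞, 0, -∞, -∞, -10]
  [-∞, -6, 0, -3, -∞]
  [-∞, 2, -∞, 0, -1]
  [-14, -28, -15, -12, 0]
D(2):
  [0, -14, -∞, 2, -24]
  [-∞, 0, -∞, -∞, -10]
  [-∞, -6, 0, -3, -16]
  [-∞, 2, -∞, 0, -1]
  [-14, -28, -15, -12, 0]
D(3):
  [0, -14, -∞, 2, -24]
  [-∞, 0, -∞, -∞, -10]
  [-∞, -6, 0, -3, -16]
  [-∞, 2, -∞, 0, -1]
  [-14, -21, -15, -12, 0]
D(4):
  [0, 4, -∞, 2, 1]
  [-∞, 0, -∞, -∞, -10]
  [-∞, -1, 0, -3, -4]
  [-∞, 2, -∞, 0, -1]
  [-14, -10, -15, -12, 0]
D(5):
  [0, 4, -14, 2, 1]
  [-24, 0, -25, -22, -10]
  [-18, -1, 0, -3, -4]
  [-15, 2, -16, 0, -1]
  [-14, -10, -15, -12, 0]
Answer: W* = [[0, 4, -14, 2, 1], [-24, 0, -25, -22, -10], [-18, -1, 0, -3, -4], [-15, 2, -16, 0, -1], [-14, -10, -15, -12, 0]]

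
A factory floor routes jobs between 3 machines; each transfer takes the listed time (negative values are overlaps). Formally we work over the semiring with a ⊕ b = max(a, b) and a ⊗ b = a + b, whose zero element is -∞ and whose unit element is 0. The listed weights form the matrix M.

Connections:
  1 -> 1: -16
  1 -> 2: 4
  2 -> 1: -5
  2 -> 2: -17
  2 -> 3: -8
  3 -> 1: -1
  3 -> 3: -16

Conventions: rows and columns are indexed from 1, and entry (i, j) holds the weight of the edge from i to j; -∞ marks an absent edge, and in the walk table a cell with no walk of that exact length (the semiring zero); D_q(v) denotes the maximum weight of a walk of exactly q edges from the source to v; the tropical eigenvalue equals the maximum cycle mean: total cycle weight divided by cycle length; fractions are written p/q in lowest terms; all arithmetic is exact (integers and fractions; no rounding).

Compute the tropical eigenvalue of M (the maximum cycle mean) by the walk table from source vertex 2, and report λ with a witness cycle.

q=0: [-∞, 0, -∞]
q=1: [-5, -17, -8]
q=2: [-9, -1, -24]
q=3: [-6, -5, -9]
Optimal cycle mean attained by: cycle 1->2->1, total 4 + (-5), length 2.
Answer: λ = -1/2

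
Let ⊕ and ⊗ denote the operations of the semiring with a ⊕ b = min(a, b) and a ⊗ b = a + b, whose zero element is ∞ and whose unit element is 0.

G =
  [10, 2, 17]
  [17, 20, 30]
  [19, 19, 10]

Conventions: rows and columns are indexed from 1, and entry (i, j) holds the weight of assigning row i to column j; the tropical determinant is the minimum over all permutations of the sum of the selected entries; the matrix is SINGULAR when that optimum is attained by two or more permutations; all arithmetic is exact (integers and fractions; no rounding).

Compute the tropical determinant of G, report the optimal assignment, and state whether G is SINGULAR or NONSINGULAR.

σ = (1, 2, 3): 10 + 20 + 10 = 40
σ = (1, 3, 2): 10 + 30 + 19 = 59
σ = (2, 1, 3): 2 + 17 + 10 = 29
σ = (2, 3, 1): 2 + 30 + 19 = 51
σ = (3, 1, 2): 17 + 17 + 19 = 53
σ = (3, 2, 1): 17 + 20 + 19 = 56
Optimal value attained by: σ = (2, 1, 3).
Answer: det⊕(G) = 29; verdict: NONSINGULAR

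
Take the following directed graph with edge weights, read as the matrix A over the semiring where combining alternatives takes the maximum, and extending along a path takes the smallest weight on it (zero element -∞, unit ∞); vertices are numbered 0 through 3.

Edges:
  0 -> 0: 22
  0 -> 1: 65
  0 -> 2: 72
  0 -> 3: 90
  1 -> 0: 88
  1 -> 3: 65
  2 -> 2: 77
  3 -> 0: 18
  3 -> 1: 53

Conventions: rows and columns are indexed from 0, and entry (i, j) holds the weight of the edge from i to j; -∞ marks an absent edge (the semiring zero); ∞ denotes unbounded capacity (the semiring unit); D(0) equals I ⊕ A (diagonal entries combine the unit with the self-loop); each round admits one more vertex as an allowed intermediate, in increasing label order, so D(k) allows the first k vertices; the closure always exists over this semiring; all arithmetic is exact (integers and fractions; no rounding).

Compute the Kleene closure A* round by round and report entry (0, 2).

D(0):
  [∞, 65, 72, 90]
  [88, ∞, -∞, 65]
  [-∞, -∞, ∞, -∞]
  [18, 53, -∞, ∞]
D(1):
  [∞, 65, 72, 90]
  [88, ∞, 72, 88]
  [-∞, -∞, ∞, -∞]
  [18, 53, 18, ∞]
D(2):
  [∞, 65, 72, 90]
  [88, ∞, 72, 88]
  [-∞, -∞, ∞, -∞]
  [53, 53, 53, ∞]
D(3):
  [∞, 65, 72, 90]
  [88, ∞, 72, 88]
  [-∞, -∞, ∞, -∞]
  [53, 53, 53, ∞]
D(4):
  [∞, 65, 72, 90]
  [88, ∞, 72, 88]
  [-∞, -∞, ∞, -∞]
  [53, 53, 53, ∞]
Answer: A*[0][2] = 72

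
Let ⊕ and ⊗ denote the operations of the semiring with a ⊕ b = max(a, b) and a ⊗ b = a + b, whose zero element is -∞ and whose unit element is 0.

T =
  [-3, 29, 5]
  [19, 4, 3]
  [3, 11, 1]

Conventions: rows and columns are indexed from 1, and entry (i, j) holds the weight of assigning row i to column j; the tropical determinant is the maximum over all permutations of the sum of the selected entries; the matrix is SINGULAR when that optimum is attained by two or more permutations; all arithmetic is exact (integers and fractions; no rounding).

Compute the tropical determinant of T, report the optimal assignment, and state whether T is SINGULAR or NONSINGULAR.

σ = (1, 2, 3): (-3) + 4 + 1 = 2
σ = (1, 3, 2): (-3) + 3 + 11 = 11
σ = (2, 1, 3): 29 + 19 + 1 = 49
σ = (2, 3, 1): 29 + 3 + 3 = 35
σ = (3, 1, 2): 5 + 19 + 11 = 35
σ = (3, 2, 1): 5 + 4 + 3 = 12
Optimal value attained by: σ = (2, 1, 3).
Answer: det⊕(T) = 49; verdict: NONSINGULAR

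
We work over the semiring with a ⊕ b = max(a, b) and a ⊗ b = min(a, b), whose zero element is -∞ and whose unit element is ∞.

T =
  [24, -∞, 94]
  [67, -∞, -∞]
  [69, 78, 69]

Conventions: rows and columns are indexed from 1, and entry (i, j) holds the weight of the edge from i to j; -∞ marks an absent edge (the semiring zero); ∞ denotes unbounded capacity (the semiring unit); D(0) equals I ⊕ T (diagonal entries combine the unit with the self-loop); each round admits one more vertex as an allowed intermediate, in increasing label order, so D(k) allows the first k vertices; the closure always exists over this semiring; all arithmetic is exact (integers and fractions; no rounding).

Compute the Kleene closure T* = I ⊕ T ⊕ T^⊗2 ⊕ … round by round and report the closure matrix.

D(0):
  [∞, -∞, 94]
  [67, ∞, -∞]
  [69, 78, ∞]
D(1):
  [∞, -∞, 94]
  [67, ∞, 67]
  [69, 78, ∞]
D(2):
  [∞, -∞, 94]
  [67, ∞, 67]
  [69, 78, ∞]
D(3):
  [∞, 78, 94]
  [67, ∞, 67]
  [69, 78, ∞]
Answer: T* = [[∞, 78, 94], [67, ∞, 67], [69, 78, ∞]]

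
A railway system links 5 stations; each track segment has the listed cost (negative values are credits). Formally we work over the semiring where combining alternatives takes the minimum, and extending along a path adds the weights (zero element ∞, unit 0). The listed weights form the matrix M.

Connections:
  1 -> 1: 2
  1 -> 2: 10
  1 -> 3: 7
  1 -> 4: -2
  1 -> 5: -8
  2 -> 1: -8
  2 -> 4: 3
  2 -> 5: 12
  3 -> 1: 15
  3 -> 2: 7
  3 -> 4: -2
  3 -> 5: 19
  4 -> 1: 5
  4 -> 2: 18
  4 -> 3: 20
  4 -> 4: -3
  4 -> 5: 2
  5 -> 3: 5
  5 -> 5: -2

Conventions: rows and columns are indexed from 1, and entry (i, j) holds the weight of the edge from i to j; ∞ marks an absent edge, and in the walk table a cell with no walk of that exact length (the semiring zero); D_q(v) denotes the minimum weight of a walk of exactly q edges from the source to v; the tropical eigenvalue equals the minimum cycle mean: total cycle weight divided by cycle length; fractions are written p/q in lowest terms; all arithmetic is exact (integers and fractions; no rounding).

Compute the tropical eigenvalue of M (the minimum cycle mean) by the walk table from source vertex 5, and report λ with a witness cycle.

q=0: [∞, ∞, ∞, ∞, 0]
q=1: [∞, ∞, 5, ∞, -2]
q=2: [20, 12, 3, 3, -4]
q=3: [4, 10, 1, 0, -6]
q=4: [2, 8, -1, -3, -8]
q=5: [0, 6, -3, -6, -10]
Optimal cycle mean attained by: cycle 4->4, total (-3), length 1.
Answer: λ = -3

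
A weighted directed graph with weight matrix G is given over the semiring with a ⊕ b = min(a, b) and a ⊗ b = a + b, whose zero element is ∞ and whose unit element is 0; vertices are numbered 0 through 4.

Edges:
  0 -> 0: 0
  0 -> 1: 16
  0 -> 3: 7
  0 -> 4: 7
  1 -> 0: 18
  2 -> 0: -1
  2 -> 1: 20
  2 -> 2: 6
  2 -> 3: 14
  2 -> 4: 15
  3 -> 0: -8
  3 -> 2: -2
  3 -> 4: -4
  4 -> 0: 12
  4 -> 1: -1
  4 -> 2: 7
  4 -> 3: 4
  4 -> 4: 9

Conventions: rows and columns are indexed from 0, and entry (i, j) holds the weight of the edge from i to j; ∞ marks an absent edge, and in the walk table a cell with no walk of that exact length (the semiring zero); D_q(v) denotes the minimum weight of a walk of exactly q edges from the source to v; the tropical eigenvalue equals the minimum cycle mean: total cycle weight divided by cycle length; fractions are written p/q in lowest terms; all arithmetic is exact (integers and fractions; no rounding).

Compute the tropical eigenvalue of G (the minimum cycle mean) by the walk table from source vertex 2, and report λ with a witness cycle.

q=0: [∞, ∞, 0, ∞, ∞]
q=1: [-1, 20, 6, 14, 15]
q=2: [-1, 14, 12, 6, 6]
q=3: [-2, 5, 4, 6, 2]
q=4: [-2, 1, 4, 5, 2]
q=5: [-3, 1, 3, 5, 1]
Optimal cycle mean attained by: cycle 0->3->0, total 7 + (-8), length 2.
Answer: λ = -1/2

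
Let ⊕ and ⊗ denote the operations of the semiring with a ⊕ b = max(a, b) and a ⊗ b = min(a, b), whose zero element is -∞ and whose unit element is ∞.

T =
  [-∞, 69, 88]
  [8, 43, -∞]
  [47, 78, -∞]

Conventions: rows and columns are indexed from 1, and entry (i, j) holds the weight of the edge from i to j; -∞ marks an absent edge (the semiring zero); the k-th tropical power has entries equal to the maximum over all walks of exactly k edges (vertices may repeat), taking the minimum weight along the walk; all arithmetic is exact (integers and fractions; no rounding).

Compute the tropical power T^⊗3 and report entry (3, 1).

T^⊗2:
  [47, 78, -∞]
  [8, 43, 8]
  [8, 47, 47]
T^⊗3:
  [8, 47, 47]
  [8, 43, 8]
  [47, 47, 8]
Key observation: the optimum is the walk 3->1->3->1, with weight 47 min 88 min 47 = 47.
Optimal value attained by: walk 3->1->3->1.
Answer: (T^⊗3)[3][1] = 47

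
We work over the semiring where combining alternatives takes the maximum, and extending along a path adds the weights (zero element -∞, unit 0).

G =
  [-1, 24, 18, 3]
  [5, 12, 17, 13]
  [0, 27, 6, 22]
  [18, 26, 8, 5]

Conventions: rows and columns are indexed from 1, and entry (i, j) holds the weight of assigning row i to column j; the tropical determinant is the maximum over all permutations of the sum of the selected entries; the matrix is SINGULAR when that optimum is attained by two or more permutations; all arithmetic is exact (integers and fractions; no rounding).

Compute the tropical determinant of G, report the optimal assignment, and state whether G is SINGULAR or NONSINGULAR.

σ = (1, 2, 3, 4): (-1) + 12 + 6 + 5 = 22
σ = (1, 2, 4, 3): (-1) + 12 + 22 + 8 = 41
σ = (1, 3, 2, 4): (-1) + 17 + 27 + 5 = 48
σ = (1, 3, 4, 2): (-1) + 17 + 22 + 26 = 64
σ = (1, 4, 2, 3): (-1) + 13 + 27 + 8 = 47
σ = (1, 4, 3, 2): (-1) + 13 + 6 + 26 = 44
σ = (2, 1, 3, 4): 24 + 5 + 6 + 5 = 40
σ = (2, 1, 4, 3): 24 + 5 + 22 + 8 = 59
σ = (2, 3, 1, 4): 24 + 17 + 0 + 5 = 46
σ = (2, 3, 4, 1): 24 + 17 + 22 + 18 = 81
σ = (2, 4, 1, 3): 24 + 13 + 0 + 8 = 45
σ = (2, 4, 3, 1): 24 + 13 + 6 + 18 = 61
σ = (3, 1, 2, 4): 18 + 5 + 27 + 5 = 55
σ = (3, 1, 4, 2): 18 + 5 + 22 + 26 = 71
σ = (3, 2, 1, 4): 18 + 12 + 0 + 5 = 35
σ = (3, 2, 4, 1): 18 + 12 + 22 + 18 = 70
σ = (3, 4, 1, 2): 18 + 13 + 0 + 26 = 57
σ = (3, 4, 2, 1): 18 + 13 + 27 + 18 = 76
σ = (4, 1, 2, 3): 3 + 5 + 27 + 8 = 43
σ = (4, 1, 3, 2): 3 + 5 + 6 + 26 = 40
σ = (4, 2, 1, 3): 3 + 12 + 0 + 8 = 23
σ = (4, 2, 3, 1): 3 + 12 + 6 + 18 = 39
σ = (4, 3, 1, 2): 3 + 17 + 0 + 26 = 46
σ = (4, 3, 2, 1): 3 + 17 + 27 + 18 = 65
Optimal value attained by: σ = (2, 3, 4, 1).
Answer: det⊕(G) = 81; verdict: NONSINGULAR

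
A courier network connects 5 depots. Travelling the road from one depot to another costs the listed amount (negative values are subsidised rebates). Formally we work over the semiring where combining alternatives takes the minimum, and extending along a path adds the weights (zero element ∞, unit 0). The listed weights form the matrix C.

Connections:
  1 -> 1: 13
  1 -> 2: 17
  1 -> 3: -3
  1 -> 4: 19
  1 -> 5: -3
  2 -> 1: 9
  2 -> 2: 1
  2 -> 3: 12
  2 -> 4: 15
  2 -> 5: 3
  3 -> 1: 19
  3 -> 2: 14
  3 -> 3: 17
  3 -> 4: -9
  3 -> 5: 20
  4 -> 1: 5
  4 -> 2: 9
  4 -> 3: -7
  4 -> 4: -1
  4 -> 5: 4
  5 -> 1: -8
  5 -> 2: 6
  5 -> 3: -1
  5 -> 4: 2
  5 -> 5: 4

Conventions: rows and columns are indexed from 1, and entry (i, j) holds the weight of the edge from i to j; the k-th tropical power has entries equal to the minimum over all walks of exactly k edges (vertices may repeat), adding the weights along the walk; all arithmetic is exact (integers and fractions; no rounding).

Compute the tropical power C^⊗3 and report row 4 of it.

C^⊗2:
  [-11, 3, -4, -12, 1]
  [-5, 2, 2, 3, 4]
  [-4, 0, -16, -10, -5]
  [-4, 7, -8, -16, 2]
  [-4, 7, -11, -10, -11]
C^⊗3:
  [-7, -3, -19, -13, -14]
  [-4, 3, -8, -7, -8]
  [-13, -2, -17, -25, -7]
  [-11, -7, -23, -17, -12]
  [-19, -5, -17, -20, -7]
Answer: row 4 of C^⊗3 = [-11, -7, -23, -17, -12]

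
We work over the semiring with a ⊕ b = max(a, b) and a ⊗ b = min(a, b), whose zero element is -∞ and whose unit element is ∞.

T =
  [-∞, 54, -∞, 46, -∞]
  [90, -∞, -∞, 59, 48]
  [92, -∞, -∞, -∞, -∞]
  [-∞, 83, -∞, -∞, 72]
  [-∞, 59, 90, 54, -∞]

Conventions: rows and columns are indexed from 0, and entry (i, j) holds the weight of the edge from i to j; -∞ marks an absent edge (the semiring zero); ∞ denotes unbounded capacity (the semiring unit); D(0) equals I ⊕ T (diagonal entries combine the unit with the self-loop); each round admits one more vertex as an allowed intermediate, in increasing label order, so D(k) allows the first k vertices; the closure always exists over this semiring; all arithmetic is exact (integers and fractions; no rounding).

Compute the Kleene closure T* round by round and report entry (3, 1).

D(0):
  [∞, 54, -∞, 46, -∞]
  [90, ∞, -∞, 59, 48]
  [92, -∞, ∞, -∞, -∞]
  [-∞, 83, -∞, ∞, 72]
  [-∞, 59, 90, 54, ∞]
D(1):
  [∞, 54, -∞, 46, -∞]
  [90, ∞, -∞, 59, 48]
  [92, 54, ∞, 46, -∞]
  [-∞, 83, -∞, ∞, 72]
  [-∞, 59, 90, 54, ∞]
D(2):
  [∞, 54, -∞, 54, 48]
  [90, ∞, -∞, 59, 48]
  [92, 54, ∞, 54, 48]
  [83, 83, -∞, ∞, 72]
  [59, 59, 90, 59, ∞]
D(3):
  [∞, 54, -∞, 54, 48]
  [90, ∞, -∞, 59, 48]
  [92, 54, ∞, 54, 48]
  [83, 83, -∞, ∞, 72]
  [90, 59, 90, 59, ∞]
D(4):
  [∞, 54, -∞, 54, 54]
  [90, ∞, -∞, 59, 59]
  [92, 54, ∞, 54, 54]
  [83, 83, -∞, ∞, 72]
  [90, 59, 90, 59, ∞]
D(5):
  [∞, 54, 54, 54, 54]
  [90, ∞, 59, 59, 59]
  [92, 54, ∞, 54, 54]
  [83, 83, 72, ∞, 72]
  [90, 59, 90, 59, ∞]
Answer: T*[3][1] = 83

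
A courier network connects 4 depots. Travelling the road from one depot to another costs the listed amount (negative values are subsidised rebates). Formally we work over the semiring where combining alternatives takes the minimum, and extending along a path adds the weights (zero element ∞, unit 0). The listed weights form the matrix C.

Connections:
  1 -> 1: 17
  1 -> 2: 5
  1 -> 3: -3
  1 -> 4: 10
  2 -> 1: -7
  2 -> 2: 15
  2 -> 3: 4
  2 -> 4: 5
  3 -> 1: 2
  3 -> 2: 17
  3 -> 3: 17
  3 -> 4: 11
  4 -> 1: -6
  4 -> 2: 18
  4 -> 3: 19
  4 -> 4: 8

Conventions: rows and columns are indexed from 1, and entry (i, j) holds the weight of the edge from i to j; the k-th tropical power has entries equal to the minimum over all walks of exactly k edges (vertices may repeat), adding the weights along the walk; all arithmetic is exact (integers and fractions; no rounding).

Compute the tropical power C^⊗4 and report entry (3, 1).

C^⊗2:
  [-2, 14, 9, 8]
  [-1, -2, -10, 3]
  [5, 7, -1, 12]
  [2, -1, -9, 4]
C^⊗3:
  [2, 3, -5, 8]
  [-9, 4, -4, 1]
  [0, 10, 2, 10]
  [-8, 7, -1, 2]
C^⊗4:
  [-4, 7, -1, 6]
  [-5, -4, -12, 1]
  [3, 5, -3, 10]
  [-4, -3, -11, 2]
Key observation: the optimum is the walk 3->4->1->2->1, with weight 11 + (-6) + 5 + (-7) = 3.
Optimal value attained by: walk 3->4->1->2->1.
Answer: (C^⊗4)[3][1] = 3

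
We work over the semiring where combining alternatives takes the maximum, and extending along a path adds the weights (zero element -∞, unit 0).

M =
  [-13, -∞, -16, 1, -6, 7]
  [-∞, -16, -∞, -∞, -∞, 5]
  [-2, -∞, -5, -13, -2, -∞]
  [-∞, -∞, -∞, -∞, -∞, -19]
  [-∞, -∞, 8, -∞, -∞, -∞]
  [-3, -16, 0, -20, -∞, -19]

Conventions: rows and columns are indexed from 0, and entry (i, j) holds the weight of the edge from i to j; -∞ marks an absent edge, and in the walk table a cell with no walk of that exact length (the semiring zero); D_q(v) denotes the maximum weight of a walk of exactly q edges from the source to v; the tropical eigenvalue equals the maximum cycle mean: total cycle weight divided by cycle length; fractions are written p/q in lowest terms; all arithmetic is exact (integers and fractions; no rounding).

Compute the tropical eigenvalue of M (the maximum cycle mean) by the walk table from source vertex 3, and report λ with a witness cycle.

q=0: [-∞, -∞, -∞, 0, -∞, -∞]
q=1: [-∞, -∞, -∞, -∞, -∞, -19]
q=2: [-22, -35, -19, -39, -∞, -38]
q=3: [-21, -51, -24, -21, -21, -15]
q=4: [-18, -31, -13, -20, -26, -14]
q=5: [-15, -30, -14, -17, -15, -11]
q=6: [-14, -27, -7, -14, -16, -8]
Optimal cycle mean attained by: cycle 2->4->2, total (-2) + 8, length 2.
Answer: λ = 3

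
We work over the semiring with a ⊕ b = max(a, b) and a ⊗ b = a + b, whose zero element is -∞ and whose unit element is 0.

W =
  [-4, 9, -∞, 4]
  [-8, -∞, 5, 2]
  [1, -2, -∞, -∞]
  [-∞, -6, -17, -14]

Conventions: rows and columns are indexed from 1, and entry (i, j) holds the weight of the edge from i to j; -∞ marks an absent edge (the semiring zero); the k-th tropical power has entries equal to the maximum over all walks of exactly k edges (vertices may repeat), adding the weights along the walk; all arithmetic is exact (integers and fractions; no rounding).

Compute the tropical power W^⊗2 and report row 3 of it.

W^⊗2:
  [1, 5, 14, 11]
  [6, 3, -15, -4]
  [-3, 10, 3, 5]
  [-14, -19, -1, -4]
Answer: row 3 of W^⊗2 = [-3, 10, 3, 5]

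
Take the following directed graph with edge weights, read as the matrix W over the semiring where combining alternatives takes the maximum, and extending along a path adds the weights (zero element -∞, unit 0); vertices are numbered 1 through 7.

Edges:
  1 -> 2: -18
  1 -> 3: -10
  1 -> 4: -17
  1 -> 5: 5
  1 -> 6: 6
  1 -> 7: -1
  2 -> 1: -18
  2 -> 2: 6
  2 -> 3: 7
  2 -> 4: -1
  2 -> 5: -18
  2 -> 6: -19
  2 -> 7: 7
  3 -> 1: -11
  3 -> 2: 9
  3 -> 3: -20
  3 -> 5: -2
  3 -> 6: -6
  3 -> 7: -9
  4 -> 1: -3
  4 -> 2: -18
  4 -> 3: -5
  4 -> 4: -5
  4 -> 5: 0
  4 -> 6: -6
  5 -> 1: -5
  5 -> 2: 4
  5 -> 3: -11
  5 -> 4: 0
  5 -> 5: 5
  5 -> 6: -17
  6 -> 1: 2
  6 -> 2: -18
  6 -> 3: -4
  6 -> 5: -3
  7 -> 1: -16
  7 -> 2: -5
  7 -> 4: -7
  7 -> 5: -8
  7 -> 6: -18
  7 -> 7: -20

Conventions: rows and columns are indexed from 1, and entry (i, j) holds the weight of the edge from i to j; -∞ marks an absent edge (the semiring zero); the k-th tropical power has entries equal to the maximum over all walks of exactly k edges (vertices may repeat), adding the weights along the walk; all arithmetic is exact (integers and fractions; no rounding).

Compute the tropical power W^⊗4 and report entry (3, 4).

W^⊗2:
  [8, 9, 2, 5, 10, -12, -11]
  [-4, 16, 13, 5, 5, 1, 13]
  [-4, 15, 16, 8, 3, -5, 16]
  [-4, 4, -10, 0, 5, 3, -4]
  [0, 10, 11, 5, 10, 1, 11]
  [-8, 5, -8, -3, 7, 8, 1]
  [-10, 1, 2, -6, -3, -10, 2]
W^⊗3:
  [5, 15, 16, 10, 15, 14, 16]
  [3, 22, 23, 15, 11, 7, 23]
  [5, 25, 22, 14, 14, 10, 22]
  [5, 10, 11, 5, 10, 2, 11]
  [5, 20, 17, 10, 15, 6, 17]
  [10, 11, 12, 7, 12, -2, 12]
  [-8, 11, 8, 0, 2, -4, 8]
W^⊗4:
  [16, 25, 22, 15, 20, 11, 22]
  [12, 32, 29, 21, 21, 17, 29]
  [12, 31, 32, 24, 20, 16, 32]
  [5, 20, 17, 10, 15, 11, 17]
  [10, 26, 27, 19, 20, 11, 27]
  [7, 21, 18, 12, 17, 16, 18]
  [-2, 17, 18, 10, 7, 2, 18]
Key observation: the optimum is the walk 3->2->3->2->4, with weight 9 + 7 + 9 + (-1) = 24.
Optimal value attained by: walk 3->2->3->2->4.
Answer: (W^⊗4)[3][4] = 24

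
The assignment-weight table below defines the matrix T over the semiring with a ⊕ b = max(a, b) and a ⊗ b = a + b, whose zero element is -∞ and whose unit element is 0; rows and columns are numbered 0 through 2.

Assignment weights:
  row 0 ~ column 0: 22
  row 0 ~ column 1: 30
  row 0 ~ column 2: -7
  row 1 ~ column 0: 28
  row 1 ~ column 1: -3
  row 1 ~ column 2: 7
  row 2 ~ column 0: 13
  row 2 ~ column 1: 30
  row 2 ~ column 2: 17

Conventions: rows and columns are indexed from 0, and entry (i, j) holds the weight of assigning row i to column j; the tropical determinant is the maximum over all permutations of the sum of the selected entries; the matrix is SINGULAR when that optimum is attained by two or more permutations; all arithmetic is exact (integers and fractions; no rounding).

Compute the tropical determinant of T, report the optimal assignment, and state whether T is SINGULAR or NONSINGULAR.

σ = (0, 1, 2): 22 + (-3) + 17 = 36
σ = (0, 2, 1): 22 + 7 + 30 = 59
σ = (1, 0, 2): 30 + 28 + 17 = 75
σ = (1, 2, 0): 30 + 7 + 13 = 50
σ = (2, 0, 1): (-7) + 28 + 30 = 51
σ = (2, 1, 0): (-7) + (-3) + 13 = 3
Optimal value attained by: σ = (1, 0, 2).
Answer: det⊕(T) = 75; verdict: NONSINGULAR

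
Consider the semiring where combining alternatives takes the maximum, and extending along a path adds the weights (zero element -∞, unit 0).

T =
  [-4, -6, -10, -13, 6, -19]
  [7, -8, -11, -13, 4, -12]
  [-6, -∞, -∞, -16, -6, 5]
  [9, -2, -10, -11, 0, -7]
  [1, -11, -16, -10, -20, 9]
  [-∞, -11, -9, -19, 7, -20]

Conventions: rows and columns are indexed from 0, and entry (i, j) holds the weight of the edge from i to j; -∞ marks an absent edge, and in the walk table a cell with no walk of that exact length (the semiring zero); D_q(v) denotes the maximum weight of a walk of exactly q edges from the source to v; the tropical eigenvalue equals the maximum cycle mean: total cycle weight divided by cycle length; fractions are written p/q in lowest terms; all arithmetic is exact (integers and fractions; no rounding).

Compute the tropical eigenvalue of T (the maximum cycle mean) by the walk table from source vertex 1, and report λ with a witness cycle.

q=0: [-∞, 0, -∞, -∞, -∞, -∞]
q=1: [7, -8, -11, -13, 4, -12]
q=2: [5, 1, -3, -6, 13, 13]
q=3: [14, 2, 4, 3, 20, 22]
q=4: [21, 11, 13, 10, 29, 29]
q=5: [30, 18, 20, 19, 36, 38]
q=6: [37, 27, 29, 26, 45, 45]
Optimal cycle mean attained by: cycle 4->5->4, total 9 + 7, length 2.
Answer: λ = 8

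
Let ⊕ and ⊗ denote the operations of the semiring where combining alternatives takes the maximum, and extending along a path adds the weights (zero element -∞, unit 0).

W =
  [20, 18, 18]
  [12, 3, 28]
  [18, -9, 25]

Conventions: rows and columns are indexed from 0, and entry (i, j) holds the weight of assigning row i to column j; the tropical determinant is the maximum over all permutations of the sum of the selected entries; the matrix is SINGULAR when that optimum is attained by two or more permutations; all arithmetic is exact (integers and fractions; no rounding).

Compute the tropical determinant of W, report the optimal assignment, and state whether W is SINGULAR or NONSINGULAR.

σ = (0, 1, 2): 20 + 3 + 25 = 48
σ = (0, 2, 1): 20 + 28 + (-9) = 39
σ = (1, 0, 2): 18 + 12 + 25 = 55
σ = (1, 2, 0): 18 + 28 + 18 = 64
σ = (2, 0, 1): 18 + 12 + (-9) = 21
σ = (2, 1, 0): 18 + 3 + 18 = 39
Optimal value attained by: σ = (1, 2, 0).
Answer: det⊕(W) = 64; verdict: NONSINGULAR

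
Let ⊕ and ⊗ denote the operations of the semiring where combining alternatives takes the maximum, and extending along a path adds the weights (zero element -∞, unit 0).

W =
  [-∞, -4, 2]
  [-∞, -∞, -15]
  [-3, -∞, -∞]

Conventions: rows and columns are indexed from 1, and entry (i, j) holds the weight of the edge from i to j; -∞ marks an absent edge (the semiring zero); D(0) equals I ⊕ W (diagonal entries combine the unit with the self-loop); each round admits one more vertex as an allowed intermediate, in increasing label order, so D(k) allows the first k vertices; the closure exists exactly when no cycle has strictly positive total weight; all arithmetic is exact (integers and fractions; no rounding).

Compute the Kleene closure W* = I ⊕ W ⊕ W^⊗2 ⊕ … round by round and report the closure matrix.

D(0):
  [0, -4, 2]
  [-∞, 0, -15]
  [-3, -∞, 0]
D(1):
  [0, -4, 2]
  [-∞, 0, -15]
  [-3, -7, 0]
D(2):
  [0, -4, 2]
  [-∞, 0, -15]
  [-3, -7, 0]
D(3):
  [0, -4, 2]
  [-18, 0, -15]
  [-3, -7, 0]
Answer: W* = [[0, -4, 2], [-18, 0, -15], [-3, -7, 0]]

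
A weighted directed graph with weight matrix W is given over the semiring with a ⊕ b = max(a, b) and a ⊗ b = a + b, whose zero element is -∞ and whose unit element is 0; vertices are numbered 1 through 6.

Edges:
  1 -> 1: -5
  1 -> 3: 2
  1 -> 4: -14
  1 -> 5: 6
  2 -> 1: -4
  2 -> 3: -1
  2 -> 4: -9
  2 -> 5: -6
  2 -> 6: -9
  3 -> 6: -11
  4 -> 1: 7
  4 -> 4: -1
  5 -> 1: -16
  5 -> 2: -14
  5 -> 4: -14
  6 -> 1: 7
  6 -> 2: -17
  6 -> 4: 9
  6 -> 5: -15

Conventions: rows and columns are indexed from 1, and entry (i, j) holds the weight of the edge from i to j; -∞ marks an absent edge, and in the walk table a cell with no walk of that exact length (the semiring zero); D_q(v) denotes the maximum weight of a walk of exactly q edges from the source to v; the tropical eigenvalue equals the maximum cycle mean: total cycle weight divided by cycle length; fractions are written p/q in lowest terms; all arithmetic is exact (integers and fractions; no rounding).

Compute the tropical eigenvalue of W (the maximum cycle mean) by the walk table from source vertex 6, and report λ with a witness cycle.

q=0: [-∞, -∞, -∞, -∞, -∞, 0]
q=1: [7, -17, -∞, 9, -15, -∞]
q=2: [16, -29, 9, 8, 13, -26]
q=3: [15, -1, 18, 7, 22, -2]
q=4: [14, 8, 17, 8, 21, 7]
q=5: [15, 7, 16, 16, 20, 6]
q=6: [23, 6, 17, 15, 21, 5]
Optimal cycle mean attained by: cycle 1->3->6->4->1, total 2 + (-11) + 9 + 7, length 4.
Answer: λ = 7/4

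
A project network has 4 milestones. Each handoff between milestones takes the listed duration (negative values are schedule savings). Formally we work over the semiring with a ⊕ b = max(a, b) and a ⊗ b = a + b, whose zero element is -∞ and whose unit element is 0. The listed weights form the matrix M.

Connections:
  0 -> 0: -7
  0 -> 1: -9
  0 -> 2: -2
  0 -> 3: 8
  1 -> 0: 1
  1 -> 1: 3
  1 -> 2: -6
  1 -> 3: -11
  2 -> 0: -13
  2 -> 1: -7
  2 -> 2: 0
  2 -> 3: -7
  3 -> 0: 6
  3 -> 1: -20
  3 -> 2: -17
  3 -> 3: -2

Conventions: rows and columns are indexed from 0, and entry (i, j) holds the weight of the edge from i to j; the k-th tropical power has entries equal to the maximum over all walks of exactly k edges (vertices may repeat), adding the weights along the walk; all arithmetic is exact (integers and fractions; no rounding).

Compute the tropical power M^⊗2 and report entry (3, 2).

M^⊗2:
  [14, -6, -2, 6]
  [4, 6, -1, 9]
  [-1, -4, 0, -5]
  [4, -3, 4, 14]
Key observation: the optimum is the walk 3->0->2, with weight 6 + (-2) = 4.
Optimal value attained by: walk 3->0->2.
Answer: (M^⊗2)[3][2] = 4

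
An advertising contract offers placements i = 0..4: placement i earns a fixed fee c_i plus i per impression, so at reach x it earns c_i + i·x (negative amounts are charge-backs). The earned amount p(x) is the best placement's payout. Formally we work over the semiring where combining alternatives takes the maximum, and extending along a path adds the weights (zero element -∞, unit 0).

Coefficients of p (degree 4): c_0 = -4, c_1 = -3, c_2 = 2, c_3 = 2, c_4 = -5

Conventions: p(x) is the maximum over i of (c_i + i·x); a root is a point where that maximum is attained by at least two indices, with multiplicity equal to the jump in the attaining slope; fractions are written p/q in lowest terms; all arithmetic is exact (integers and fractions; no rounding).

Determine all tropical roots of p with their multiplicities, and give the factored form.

hull edge (i=0, c=-4) to (i=2, c=2): slope 3, span 2
hull edge (i=2, c=2) to (i=3, c=2): slope 0, span 1
hull edge (i=3, c=2) to (i=4, c=-5): slope -7, span 1
Factored form: p(x) = -5 ⊗ (x ⊕ (-3)) ⊗ (x ⊕ (-3)) ⊗ (x ⊕ 0) ⊗ (x ⊕ 7)
Answer: roots = -3 (mult 2), 0 (mult 1), 7 (mult 1)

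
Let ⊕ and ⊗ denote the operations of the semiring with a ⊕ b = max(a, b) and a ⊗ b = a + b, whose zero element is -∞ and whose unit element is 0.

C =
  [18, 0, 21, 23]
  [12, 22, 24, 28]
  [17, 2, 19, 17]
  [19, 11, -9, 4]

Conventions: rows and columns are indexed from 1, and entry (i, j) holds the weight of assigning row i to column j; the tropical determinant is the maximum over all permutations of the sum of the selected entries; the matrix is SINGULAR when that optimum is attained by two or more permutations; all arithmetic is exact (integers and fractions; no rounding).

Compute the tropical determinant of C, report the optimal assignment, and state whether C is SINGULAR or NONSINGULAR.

σ = (1, 2, 3, 4): 18 + 22 + 19 + 4 = 63
σ = (1, 2, 4, 3): 18 + 22 + 17 + (-9) = 48
σ = (1, 3, 2, 4): 18 + 24 + 2 + 4 = 48
σ = (1, 3, 4, 2): 18 + 24 + 17 + 11 = 70
σ = (1, 4, 2, 3): 18 + 28 + 2 + (-9) = 39
σ = (1, 4, 3, 2): 18 + 28 + 19 + 11 = 76
σ = (2, 1, 3, 4): 0 + 12 + 19 + 4 = 35
σ = (2, 1, 4, 3): 0 + 12 + 17 + (-9) = 20
σ = (2, 3, 1, 4): 0 + 24 + 17 + 4 = 45
σ = (2, 3, 4, 1): 0 + 24 + 17 + 19 = 60
σ = (2, 4, 1, 3): 0 + 28 + 17 + (-9) = 36
σ = (2, 4, 3, 1): 0 + 28 + 19 + 19 = 66
σ = (3, 1, 2, 4): 21 + 12 + 2 + 4 = 39
σ = (3, 1, 4, 2): 21 + 12 + 17 + 11 = 61
σ = (3, 2, 1, 4): 21 + 22 + 17 + 4 = 64
σ = (3, 2, 4, 1): 21 + 22 + 17 + 19 = 79
σ = (3, 4, 1, 2): 21 + 28 + 17 + 11 = 77
σ = (3, 4, 2, 1): 21 + 28 + 2 + 19 = 70
σ = (4, 1, 2, 3): 23 + 12 + 2 + (-9) = 28
σ = (4, 1, 3, 2): 23 + 12 + 19 + 11 = 65
σ = (4, 2, 1, 3): 23 + 22 + 17 + (-9) = 53
σ = (4, 2, 3, 1): 23 + 22 + 19 + 19 = 83
σ = (4, 3, 1, 2): 23 + 24 + 17 + 11 = 75
σ = (4, 3, 2, 1): 23 + 24 + 2 + 19 = 68
Optimal value attained by: σ = (4, 2, 3, 1).
Answer: det⊕(C) = 83; verdict: NONSINGULAR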